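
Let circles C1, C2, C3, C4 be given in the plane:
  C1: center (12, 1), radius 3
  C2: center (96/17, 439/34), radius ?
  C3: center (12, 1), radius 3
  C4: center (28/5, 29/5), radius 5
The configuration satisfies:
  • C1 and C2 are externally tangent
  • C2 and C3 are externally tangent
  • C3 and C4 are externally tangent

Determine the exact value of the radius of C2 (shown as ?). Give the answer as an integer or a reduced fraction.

21/2

1. [ext C1·C2]  r_C2² + 6r_C2 − 693/4 = 0  ⇒  r_C2 = 21/2 (r>0 drops 1)
2. [ext C2·C3]  r_C2² + 6r_C2 − 693/4 = 0  ⇒  r_C2 = 21/2 (r>0 drops 1)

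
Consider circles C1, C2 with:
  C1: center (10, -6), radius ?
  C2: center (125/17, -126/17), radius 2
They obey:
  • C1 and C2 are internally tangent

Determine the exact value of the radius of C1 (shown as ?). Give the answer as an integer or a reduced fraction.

1. [int C1,C2]  r_C1² − 4r_C1 − 5 = 0  ⇒  r_C1 = 5 (r>0 drops 1)

5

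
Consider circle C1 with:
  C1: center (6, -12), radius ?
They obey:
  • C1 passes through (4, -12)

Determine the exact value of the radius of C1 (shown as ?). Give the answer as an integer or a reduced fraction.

2

1. [C1∋P]  r_C1² − 4 = 0  ⇒  r_C1 = 2 (r>0 drops 1)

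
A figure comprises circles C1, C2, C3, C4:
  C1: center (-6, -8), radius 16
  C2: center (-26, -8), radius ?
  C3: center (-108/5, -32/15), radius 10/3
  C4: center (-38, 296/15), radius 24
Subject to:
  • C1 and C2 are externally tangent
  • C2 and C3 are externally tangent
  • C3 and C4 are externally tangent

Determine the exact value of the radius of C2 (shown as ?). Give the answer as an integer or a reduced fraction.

1. [ext C1·C2]  r_C2² + 32r_C2 − 144 = 0  ⇒  r_C2 = 4 (r>0 drops 1)
2. [ext C2·C3]  r_C2² + (20/3)r_C2 − 128/3 = 0  ⇒  r_C2 = 4 (r>0 drops 1)

4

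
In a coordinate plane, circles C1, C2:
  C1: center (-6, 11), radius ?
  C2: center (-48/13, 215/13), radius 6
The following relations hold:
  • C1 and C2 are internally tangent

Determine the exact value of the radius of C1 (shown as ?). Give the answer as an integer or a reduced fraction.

1. [int C1,C2]  r_C1² − 12r_C1 = 0  ⇒  r_C1 = 12 (r>0 drops 1)

12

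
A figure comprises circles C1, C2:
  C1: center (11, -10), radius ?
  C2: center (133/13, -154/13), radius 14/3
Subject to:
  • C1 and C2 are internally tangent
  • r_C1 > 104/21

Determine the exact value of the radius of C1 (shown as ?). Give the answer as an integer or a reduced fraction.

20/3

1. [int C1,C2]  r_C1² − (28/3)r_C1 + 160/9 = 0  ⇒  r_C1 = 8/3 or 20/3
2. given r_C1 > 104/21: keep 20/3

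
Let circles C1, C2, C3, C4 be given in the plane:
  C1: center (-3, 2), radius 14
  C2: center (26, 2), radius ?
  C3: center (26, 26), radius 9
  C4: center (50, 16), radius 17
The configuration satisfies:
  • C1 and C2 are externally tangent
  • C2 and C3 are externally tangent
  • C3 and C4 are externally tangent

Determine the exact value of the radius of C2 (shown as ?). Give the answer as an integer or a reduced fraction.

1. [ext C1·C2]  r_C2² + 28r_C2 − 645 = 0  ⇒  r_C2 = 15 (r>0 drops 1)
2. [ext C2·C3]  r_C2² + 18r_C2 − 495 = 0  ⇒  r_C2 = 15 (r>0 drops 1)

15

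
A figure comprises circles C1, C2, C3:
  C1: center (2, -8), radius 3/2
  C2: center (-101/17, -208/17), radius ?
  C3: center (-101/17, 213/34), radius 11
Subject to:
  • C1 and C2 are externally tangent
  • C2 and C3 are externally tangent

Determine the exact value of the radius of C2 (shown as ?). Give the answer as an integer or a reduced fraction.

15/2

1. [ext C1·C2]  r_C2² + 3r_C2 − 315/4 = 0  ⇒  r_C2 = 15/2 (r>0 drops 1)
2. [ext C2·C3]  r_C2² + 22r_C2 − 885/4 = 0  ⇒  r_C2 = 15/2 (r>0 drops 1)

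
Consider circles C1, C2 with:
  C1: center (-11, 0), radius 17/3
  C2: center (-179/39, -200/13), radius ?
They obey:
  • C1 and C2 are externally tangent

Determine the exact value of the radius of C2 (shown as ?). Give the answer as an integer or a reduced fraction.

11

1. [ext C1·C2]  r_C2² + (34/3)r_C2 − 737/3 = 0  ⇒  r_C2 = 11 (r>0 drops 1)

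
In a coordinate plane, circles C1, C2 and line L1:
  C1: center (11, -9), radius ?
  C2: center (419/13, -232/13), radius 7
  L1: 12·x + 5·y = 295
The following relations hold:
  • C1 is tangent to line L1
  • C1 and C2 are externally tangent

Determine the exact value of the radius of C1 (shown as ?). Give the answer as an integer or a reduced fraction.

1. [C1‖L1]  r_C1² − 256 = 0  ⇒  r_C1 = 16 (r>0 drops 1)
2. [ext C1·C2]  r_C1² + 14r_C1 − 480 = 0  ⇒  r_C1 = 16 (r>0 drops 1)

16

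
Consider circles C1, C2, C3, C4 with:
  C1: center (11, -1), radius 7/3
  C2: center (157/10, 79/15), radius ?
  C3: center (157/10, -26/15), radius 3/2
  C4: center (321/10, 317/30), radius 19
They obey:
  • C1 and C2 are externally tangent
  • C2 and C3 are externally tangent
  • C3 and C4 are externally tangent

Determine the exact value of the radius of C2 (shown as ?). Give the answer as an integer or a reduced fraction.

11/2

1. [ext C1·C2]  r_C2² + (14/3)r_C2 − 671/12 = 0  ⇒  r_C2 = 11/2 (r>0 drops 1)
2. [ext C2·C3]  r_C2² + 3r_C2 − 187/4 = 0  ⇒  r_C2 = 11/2 (r>0 drops 1)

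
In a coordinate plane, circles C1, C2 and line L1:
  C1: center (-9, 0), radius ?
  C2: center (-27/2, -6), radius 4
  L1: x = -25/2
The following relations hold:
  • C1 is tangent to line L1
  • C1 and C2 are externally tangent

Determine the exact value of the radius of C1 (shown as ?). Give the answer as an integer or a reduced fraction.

7/2

1. [C1‖L1]  r_C1² − 49/4 = 0  ⇒  r_C1 = 7/2 (r>0 drops 1)
2. [ext C1·C2]  r_C1² + 8r_C1 − 161/4 = 0  ⇒  r_C1 = 7/2 (r>0 drops 1)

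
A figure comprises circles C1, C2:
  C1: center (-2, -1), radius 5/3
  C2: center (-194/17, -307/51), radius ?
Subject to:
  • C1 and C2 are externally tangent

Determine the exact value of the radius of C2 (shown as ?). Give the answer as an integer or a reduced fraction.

9

1. [ext C1·C2]  r_C2² + (10/3)r_C2 − 111 = 0  ⇒  r_C2 = 9 (r>0 drops 1)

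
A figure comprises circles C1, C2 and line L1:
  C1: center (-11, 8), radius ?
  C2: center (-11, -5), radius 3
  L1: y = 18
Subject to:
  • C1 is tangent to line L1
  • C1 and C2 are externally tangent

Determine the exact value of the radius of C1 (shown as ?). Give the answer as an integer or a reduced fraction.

10

1. [C1‖L1]  r_C1² − 100 = 0  ⇒  r_C1 = 10 (r>0 drops 1)
2. [ext C1·C2]  r_C1² + 6r_C1 − 160 = 0  ⇒  r_C1 = 10 (r>0 drops 1)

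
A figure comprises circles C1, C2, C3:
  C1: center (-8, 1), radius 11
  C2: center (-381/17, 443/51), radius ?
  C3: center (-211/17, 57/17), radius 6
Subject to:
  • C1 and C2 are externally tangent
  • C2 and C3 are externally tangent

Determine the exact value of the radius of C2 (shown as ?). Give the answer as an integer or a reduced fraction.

16/3

1. [ext C1·C2]  r_C2² + 22r_C2 − 1312/9 = 0  ⇒  r_C2 = 16/3 (r>0 drops 1)
2. [ext C2·C3]  r_C2² + 12r_C2 − 832/9 = 0  ⇒  r_C2 = 16/3 (r>0 drops 1)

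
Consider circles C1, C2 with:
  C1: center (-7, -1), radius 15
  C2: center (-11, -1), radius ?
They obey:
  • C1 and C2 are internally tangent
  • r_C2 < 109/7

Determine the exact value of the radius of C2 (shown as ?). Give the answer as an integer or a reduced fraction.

1. [int C1,C2]  r_C2² − 30r_C2 + 209 = 0  ⇒  r_C2 = 11 or 19
2. given r_C2 < 109/7: keep 11

11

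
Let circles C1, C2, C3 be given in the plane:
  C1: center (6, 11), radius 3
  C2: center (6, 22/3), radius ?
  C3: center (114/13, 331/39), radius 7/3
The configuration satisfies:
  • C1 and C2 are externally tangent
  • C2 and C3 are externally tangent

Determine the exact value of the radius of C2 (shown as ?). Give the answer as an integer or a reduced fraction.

1. [ext C1·C2]  r_C2² + 6r_C2 − 40/9 = 0  ⇒  r_C2 = 2/3 (r>0 drops 1)
2. [ext C2·C3]  r_C2² + (14/3)r_C2 − 32/9 = 0  ⇒  r_C2 = 2/3 (r>0 drops 1)

2/3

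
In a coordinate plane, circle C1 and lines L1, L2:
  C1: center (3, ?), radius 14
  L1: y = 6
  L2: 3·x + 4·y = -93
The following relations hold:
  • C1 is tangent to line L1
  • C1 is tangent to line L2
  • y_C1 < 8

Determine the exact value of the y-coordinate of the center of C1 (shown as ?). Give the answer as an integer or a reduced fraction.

1. [C1‖L1]  y_C1² − 12y_C1 − 160 = 0  ⇒  y_C1 = -8 or 20
2. [C1‖L2]  y_C1² + 51y_C1 + 344 = 0  ⇒  y_C1 = -43 or -8

-8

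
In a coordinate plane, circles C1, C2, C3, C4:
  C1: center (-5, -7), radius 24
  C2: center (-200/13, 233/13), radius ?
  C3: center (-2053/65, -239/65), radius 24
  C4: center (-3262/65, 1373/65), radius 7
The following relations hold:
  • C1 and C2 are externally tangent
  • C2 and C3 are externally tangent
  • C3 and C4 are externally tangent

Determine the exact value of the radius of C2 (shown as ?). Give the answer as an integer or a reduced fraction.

1. [ext C1·C2]  r_C2² + 48r_C2 − 153 = 0  ⇒  r_C2 = 3 (r>0 drops 1)
2. [ext C2·C3]  r_C2² + 48r_C2 − 153 = 0  ⇒  r_C2 = 3 (r>0 drops 1)

3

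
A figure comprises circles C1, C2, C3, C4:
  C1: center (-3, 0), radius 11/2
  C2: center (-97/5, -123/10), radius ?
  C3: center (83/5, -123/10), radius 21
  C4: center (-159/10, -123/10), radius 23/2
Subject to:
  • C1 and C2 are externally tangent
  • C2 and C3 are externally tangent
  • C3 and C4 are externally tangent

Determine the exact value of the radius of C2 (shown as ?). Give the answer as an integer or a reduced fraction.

1. [ext C1·C2]  r_C2² + 11r_C2 − 390 = 0  ⇒  r_C2 = 15 (r>0 drops 1)
2. [ext C2·C3]  r_C2² + 42r_C2 − 855 = 0  ⇒  r_C2 = 15 (r>0 drops 1)

15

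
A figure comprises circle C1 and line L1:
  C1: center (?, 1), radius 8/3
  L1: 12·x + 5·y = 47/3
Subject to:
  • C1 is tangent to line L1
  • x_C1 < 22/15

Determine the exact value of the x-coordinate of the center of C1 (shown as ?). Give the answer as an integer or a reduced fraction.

-2

1. [C1‖L1]  x_C1² − (16/9)x_C1 − 68/9 = 0  ⇒  x_C1 = -2 or 34/9
2. given x_C1 < 22/15: keep -2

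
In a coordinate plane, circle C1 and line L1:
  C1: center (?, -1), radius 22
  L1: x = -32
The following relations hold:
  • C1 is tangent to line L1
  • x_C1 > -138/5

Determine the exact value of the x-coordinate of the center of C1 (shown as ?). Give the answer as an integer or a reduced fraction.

-10

1. [C1‖L1]  x_C1² + 64x_C1 + 540 = 0  ⇒  x_C1 = -54 or -10
2. given x_C1 > -138/5: keep -10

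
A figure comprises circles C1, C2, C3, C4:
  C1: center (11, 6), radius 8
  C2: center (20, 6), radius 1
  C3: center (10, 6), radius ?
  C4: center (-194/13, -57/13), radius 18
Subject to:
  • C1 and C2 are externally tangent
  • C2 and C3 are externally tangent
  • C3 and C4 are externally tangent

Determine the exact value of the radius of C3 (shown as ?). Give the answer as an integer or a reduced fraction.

9

1. [ext C2·C3]  r_C3² + 2r_C3 − 99 = 0  ⇒  r_C3 = 9 (r>0 drops 1)
2. [ext C3·C4]  r_C3² + 36r_C3 − 405 = 0  ⇒  r_C3 = 9 (r>0 drops 1)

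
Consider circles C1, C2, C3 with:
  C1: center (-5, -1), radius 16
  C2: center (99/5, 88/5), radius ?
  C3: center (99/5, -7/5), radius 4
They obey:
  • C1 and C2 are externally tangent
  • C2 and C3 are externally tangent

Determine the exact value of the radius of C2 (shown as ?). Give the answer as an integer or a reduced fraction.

1. [ext C1·C2]  r_C2² + 32r_C2 − 705 = 0  ⇒  r_C2 = 15 (r>0 drops 1)
2. [ext C2·C3]  r_C2² + 8r_C2 − 345 = 0  ⇒  r_C2 = 15 (r>0 drops 1)

15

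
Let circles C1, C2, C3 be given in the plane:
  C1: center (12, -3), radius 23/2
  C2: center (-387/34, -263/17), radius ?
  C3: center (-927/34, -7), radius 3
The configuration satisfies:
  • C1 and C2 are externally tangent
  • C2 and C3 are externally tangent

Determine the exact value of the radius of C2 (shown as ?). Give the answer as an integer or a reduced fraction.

15

1. [ext C1·C2]  r_C2² + 23r_C2 − 570 = 0  ⇒  r_C2 = 15 (r>0 drops 1)
2. [ext C2·C3]  r_C2² + 6r_C2 − 315 = 0  ⇒  r_C2 = 15 (r>0 drops 1)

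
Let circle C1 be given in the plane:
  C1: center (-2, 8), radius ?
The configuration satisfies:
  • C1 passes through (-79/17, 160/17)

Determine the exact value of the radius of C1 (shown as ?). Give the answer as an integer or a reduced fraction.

1. [C1∋P]  r_C1² − 9 = 0  ⇒  r_C1 = 3 (r>0 drops 1)

3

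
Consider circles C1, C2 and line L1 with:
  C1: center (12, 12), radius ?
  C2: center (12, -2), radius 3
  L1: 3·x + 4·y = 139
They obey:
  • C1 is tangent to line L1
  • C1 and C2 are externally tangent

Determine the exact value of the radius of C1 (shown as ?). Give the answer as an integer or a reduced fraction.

11

1. [C1‖L1]  r_C1² − 121 = 0  ⇒  r_C1 = 11 (r>0 drops 1)
2. [ext C1·C2]  r_C1² + 6r_C1 − 187 = 0  ⇒  r_C1 = 11 (r>0 drops 1)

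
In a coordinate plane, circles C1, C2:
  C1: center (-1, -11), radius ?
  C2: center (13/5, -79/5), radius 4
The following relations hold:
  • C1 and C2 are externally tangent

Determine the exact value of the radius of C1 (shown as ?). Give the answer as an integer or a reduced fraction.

1. [ext C1·C2]  r_C1² + 8r_C1 − 20 = 0  ⇒  r_C1 = 2 (r>0 drops 1)

2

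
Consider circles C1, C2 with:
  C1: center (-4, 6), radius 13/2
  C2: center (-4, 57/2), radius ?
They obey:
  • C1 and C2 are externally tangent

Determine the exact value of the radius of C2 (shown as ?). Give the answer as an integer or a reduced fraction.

16

1. [ext C1·C2]  r_C2² + 13r_C2 − 464 = 0  ⇒  r_C2 = 16 (r>0 drops 1)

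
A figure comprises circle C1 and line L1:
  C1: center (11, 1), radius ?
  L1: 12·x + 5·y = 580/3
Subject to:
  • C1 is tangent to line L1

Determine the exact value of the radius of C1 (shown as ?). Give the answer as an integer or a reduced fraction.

1. [C1‖L1]  r_C1² − 169/9 = 0  ⇒  r_C1 = 13/3 (r>0 drops 1)

13/3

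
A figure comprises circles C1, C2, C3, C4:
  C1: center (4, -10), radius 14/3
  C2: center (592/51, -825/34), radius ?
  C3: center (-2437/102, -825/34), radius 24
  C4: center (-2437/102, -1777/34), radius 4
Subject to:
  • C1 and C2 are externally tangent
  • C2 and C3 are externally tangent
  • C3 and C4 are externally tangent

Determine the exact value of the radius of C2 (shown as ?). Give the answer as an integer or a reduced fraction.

23/2

1. [ext C1·C2]  r_C2² + (28/3)r_C2 − 2875/12 = 0  ⇒  r_C2 = 23/2 (r>0 drops 1)
2. [ext C2·C3]  r_C2² + 48r_C2 − 2737/4 = 0  ⇒  r_C2 = 23/2 (r>0 drops 1)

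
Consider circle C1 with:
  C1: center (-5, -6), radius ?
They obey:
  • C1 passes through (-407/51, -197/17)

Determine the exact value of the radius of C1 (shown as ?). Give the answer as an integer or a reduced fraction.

19/3

1. [C1∋P]  r_C1² − 361/9 = 0  ⇒  r_C1 = 19/3 (r>0 drops 1)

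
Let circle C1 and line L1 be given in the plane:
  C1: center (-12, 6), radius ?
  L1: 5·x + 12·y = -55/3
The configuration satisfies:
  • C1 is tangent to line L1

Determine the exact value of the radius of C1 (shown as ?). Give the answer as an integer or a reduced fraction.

1. [C1‖L1]  r_C1² − 49/9 = 0  ⇒  r_C1 = 7/3 (r>0 drops 1)

7/3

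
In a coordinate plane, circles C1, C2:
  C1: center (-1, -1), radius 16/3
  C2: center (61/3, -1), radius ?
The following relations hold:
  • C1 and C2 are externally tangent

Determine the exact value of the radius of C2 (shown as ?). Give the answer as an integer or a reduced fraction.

16

1. [ext C1·C2]  r_C2² + (32/3)r_C2 − 1280/3 = 0  ⇒  r_C2 = 16 (r>0 drops 1)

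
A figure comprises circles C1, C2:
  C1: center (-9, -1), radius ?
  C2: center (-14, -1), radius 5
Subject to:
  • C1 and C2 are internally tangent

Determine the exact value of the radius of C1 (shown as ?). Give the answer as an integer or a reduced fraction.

10

1. [int C1,C2]  r_C1² − 10r_C1 = 0  ⇒  r_C1 = 10 (r>0 drops 1)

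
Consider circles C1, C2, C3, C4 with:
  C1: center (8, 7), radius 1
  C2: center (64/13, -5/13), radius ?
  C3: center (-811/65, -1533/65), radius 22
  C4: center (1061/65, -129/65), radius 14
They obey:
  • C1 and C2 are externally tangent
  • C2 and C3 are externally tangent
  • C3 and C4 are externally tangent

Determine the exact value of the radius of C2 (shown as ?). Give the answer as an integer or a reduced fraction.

7

1. [ext C1·C2]  r_C2² + 2r_C2 − 63 = 0  ⇒  r_C2 = 7 (r>0 drops 1)
2. [ext C2·C3]  r_C2² + 44r_C2 − 357 = 0  ⇒  r_C2 = 7 (r>0 drops 1)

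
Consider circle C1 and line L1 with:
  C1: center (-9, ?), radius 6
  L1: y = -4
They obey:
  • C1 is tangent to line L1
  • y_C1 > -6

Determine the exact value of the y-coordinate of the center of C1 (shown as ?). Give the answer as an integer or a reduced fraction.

1. [C1‖L1]  y_C1² + 8y_C1 − 20 = 0  ⇒  y_C1 = -10 or 2
2. given y_C1 > -6: keep 2

2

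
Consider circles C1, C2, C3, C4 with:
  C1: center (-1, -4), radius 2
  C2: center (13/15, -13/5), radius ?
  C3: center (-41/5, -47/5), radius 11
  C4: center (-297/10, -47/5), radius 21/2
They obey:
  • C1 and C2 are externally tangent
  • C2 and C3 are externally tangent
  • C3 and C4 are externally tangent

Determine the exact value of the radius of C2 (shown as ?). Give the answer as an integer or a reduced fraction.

1. [ext C1·C2]  r_C2² + 4r_C2 − 13/9 = 0  ⇒  r_C2 = 1/3 (r>0 drops 1)
2. [ext C2·C3]  r_C2² + 22r_C2 − 67/9 = 0  ⇒  r_C2 = 1/3 (r>0 drops 1)

1/3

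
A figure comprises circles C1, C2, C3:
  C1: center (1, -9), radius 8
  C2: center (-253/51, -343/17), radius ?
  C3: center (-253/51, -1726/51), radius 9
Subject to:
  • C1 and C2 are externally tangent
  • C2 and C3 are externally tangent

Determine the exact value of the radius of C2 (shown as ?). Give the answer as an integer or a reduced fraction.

1. [ext C1·C2]  r_C2² + 16r_C2 − 868/9 = 0  ⇒  r_C2 = 14/3 (r>0 drops 1)
2. [ext C2·C3]  r_C2² + 18r_C2 − 952/9 = 0  ⇒  r_C2 = 14/3 (r>0 drops 1)

14/3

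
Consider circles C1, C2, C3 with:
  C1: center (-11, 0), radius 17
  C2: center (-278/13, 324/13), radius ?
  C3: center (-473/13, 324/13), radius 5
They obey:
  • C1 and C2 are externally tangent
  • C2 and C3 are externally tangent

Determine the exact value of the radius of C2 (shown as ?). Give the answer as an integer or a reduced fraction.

10

1. [ext C1·C2]  r_C2² + 34r_C2 − 440 = 0  ⇒  r_C2 = 10 (r>0 drops 1)
2. [ext C2·C3]  r_C2² + 10r_C2 − 200 = 0  ⇒  r_C2 = 10 (r>0 drops 1)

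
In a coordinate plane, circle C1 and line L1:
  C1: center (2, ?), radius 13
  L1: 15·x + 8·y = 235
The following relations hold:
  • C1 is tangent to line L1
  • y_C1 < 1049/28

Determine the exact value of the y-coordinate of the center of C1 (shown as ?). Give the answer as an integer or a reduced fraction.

1. [C1‖L1]  y_C1² − (205/4)y_C1 − 213/2 = 0  ⇒  y_C1 = -2 or 213/4
2. given y_C1 < 1049/28: keep -2

-2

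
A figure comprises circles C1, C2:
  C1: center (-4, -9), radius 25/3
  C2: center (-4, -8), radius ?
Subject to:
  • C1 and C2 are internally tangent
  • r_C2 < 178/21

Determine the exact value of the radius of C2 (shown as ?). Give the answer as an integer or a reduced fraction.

1. [int C1,C2]  r_C2² − (50/3)r_C2 + 616/9 = 0  ⇒  r_C2 = 22/3 or 28/3
2. given r_C2 < 178/21: keep 22/3

22/3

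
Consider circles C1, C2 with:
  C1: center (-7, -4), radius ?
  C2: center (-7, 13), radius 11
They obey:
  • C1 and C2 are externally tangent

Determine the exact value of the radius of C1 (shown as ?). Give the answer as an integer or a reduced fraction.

1. [ext C1·C2]  r_C1² + 22r_C1 − 168 = 0  ⇒  r_C1 = 6 (r>0 drops 1)

6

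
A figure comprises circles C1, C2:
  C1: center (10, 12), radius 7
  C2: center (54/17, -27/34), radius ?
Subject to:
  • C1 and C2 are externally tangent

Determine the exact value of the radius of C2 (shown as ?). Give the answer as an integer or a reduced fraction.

1. [ext C1·C2]  r_C2² + 14r_C2 − 645/4 = 0  ⇒  r_C2 = 15/2 (r>0 drops 1)

15/2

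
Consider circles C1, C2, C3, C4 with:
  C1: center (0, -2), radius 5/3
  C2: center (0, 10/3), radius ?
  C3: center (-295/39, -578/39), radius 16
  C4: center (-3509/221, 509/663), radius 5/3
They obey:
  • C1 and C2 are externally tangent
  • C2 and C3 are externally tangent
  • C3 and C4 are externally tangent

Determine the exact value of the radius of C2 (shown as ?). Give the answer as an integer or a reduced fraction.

11/3

1. [ext C1·C2]  r_C2² + (10/3)r_C2 − 77/3 = 0  ⇒  r_C2 = 11/3 (r>0 drops 1)
2. [ext C2·C3]  r_C2² + 32r_C2 − 1177/9 = 0  ⇒  r_C2 = 11/3 (r>0 drops 1)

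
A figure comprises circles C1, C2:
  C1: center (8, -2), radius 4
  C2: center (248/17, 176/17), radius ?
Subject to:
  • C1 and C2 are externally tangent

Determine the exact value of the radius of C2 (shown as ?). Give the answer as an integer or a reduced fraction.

10

1. [ext C1·C2]  r_C2² + 8r_C2 − 180 = 0  ⇒  r_C2 = 10 (r>0 drops 1)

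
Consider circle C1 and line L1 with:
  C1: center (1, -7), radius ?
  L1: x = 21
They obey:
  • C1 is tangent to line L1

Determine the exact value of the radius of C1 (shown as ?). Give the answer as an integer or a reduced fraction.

1. [C1‖L1]  r_C1² − 400 = 0  ⇒  r_C1 = 20 (r>0 drops 1)

20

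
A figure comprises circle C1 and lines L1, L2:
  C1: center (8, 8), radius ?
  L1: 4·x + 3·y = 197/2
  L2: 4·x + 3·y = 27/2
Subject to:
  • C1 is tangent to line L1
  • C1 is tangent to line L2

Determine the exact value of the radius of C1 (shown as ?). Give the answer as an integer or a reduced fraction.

17/2

1. [C1‖L1]  r_C1² − 289/4 = 0  ⇒  r_C1 = 17/2 (r>0 drops 1)
2. [C1‖L2]  r_C1² − 289/4 = 0  ⇒  r_C1 = 17/2 (r>0 drops 1)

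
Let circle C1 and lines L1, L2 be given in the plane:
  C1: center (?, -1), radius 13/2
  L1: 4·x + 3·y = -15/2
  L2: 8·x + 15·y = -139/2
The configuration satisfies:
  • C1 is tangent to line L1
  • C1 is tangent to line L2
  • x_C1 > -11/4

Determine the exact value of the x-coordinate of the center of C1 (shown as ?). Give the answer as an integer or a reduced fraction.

1. [C1‖L1]  x_C1² + (9/4)x_C1 − 259/4 = 0  ⇒  x_C1 = -37/4 or 7
2. [C1‖L2]  x_C1² + (109/8)x_C1 − 1155/8 = 0  ⇒  x_C1 = -165/8 or 7

7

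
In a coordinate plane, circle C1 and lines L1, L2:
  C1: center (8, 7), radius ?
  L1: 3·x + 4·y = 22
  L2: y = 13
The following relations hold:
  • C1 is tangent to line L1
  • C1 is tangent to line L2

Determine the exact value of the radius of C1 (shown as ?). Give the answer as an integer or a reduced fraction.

1. [C1‖L1]  r_C1² − 36 = 0  ⇒  r_C1 = 6 (r>0 drops 1)
2. [C1‖L2]  r_C1² − 36 = 0  ⇒  r_C1 = 6 (r>0 drops 1)

6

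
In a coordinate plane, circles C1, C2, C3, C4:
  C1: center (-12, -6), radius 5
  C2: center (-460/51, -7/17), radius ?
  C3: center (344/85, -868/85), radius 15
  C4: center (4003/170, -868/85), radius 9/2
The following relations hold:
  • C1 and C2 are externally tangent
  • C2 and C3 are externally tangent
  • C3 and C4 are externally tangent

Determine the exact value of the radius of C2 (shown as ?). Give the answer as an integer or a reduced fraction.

1. [ext C1·C2]  r_C2² + 10r_C2 − 136/9 = 0  ⇒  r_C2 = 4/3 (r>0 drops 1)
2. [ext C2·C3]  r_C2² + 30r_C2 − 376/9 = 0  ⇒  r_C2 = 4/3 (r>0 drops 1)

4/3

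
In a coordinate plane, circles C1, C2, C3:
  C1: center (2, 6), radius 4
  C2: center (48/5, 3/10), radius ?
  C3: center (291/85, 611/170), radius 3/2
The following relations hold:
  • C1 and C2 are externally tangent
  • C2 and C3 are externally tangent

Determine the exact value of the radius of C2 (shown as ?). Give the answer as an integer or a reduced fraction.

1. [ext C1·C2]  r_C2² + 8r_C2 − 297/4 = 0  ⇒  r_C2 = 11/2 (r>0 drops 1)
2. [ext C2·C3]  r_C2² + 3r_C2 − 187/4 = 0  ⇒  r_C2 = 11/2 (r>0 drops 1)

11/2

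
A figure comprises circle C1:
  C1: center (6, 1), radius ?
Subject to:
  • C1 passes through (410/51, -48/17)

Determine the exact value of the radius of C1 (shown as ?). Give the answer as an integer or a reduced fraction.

13/3

1. [C1∋P]  r_C1² − 169/9 = 0  ⇒  r_C1 = 13/3 (r>0 drops 1)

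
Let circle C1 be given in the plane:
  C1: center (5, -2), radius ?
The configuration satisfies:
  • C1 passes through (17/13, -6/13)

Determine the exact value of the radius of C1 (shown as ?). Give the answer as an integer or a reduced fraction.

1. [C1∋P]  r_C1² − 16 = 0  ⇒  r_C1 = 4 (r>0 drops 1)

4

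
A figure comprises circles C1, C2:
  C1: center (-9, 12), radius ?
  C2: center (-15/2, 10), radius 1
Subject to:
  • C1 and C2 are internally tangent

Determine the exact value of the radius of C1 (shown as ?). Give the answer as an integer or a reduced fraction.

7/2

1. [int C1,C2]  r_C1² − 2r_C1 − 21/4 = 0  ⇒  r_C1 = 7/2 (r>0 drops 1)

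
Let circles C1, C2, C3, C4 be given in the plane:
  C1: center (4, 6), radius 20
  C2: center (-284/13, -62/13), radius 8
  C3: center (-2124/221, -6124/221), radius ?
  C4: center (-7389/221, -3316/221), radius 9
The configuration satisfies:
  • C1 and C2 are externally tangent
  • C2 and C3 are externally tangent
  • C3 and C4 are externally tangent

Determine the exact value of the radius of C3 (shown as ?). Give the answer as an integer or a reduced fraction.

1. [ext C2·C3]  r_C3² + 16r_C3 − 612 = 0  ⇒  r_C3 = 18 (r>0 drops 1)
2. [ext C3·C4]  r_C3² + 18r_C3 − 648 = 0  ⇒  r_C3 = 18 (r>0 drops 1)

18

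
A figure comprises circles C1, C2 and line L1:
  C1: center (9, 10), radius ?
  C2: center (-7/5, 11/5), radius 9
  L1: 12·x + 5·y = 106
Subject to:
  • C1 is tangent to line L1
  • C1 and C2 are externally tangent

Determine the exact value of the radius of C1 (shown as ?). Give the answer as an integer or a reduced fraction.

4

1. [C1‖L1]  r_C1² − 16 = 0  ⇒  r_C1 = 4 (r>0 drops 1)
2. [ext C1·C2]  r_C1² + 18r_C1 − 88 = 0  ⇒  r_C1 = 4 (r>0 drops 1)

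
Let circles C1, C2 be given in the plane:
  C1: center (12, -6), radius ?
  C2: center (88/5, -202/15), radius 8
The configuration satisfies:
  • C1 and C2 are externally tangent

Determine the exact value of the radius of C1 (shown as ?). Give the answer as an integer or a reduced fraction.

4/3

1. [ext C1·C2]  r_C1² + 16r_C1 − 208/9 = 0  ⇒  r_C1 = 4/3 (r>0 drops 1)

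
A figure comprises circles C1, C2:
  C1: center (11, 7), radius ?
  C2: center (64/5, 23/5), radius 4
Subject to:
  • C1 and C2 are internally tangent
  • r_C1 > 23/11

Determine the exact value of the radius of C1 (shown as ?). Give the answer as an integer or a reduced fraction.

7

1. [int C1,C2]  r_C1² − 8r_C1 + 7 = 0  ⇒  r_C1 = 1 or 7
2. given r_C1 > 23/11: keep 7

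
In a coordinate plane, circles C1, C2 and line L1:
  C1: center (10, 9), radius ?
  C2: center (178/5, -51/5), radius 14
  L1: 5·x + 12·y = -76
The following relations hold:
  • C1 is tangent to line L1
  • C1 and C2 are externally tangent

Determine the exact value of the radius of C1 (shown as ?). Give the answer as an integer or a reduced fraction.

1. [C1‖L1]  r_C1² − 324 = 0  ⇒  r_C1 = 18 (r>0 drops 1)
2. [ext C1·C2]  r_C1² + 28r_C1 − 828 = 0  ⇒  r_C1 = 18 (r>0 drops 1)

18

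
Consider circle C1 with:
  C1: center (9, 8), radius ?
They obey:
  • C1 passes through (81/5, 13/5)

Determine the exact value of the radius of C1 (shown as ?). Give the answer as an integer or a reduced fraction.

9

1. [C1∋P]  r_C1² − 81 = 0  ⇒  r_C1 = 9 (r>0 drops 1)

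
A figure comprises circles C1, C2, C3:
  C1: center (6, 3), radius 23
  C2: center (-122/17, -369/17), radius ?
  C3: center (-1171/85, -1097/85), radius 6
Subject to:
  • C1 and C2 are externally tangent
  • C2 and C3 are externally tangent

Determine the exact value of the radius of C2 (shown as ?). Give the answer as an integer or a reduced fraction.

1. [ext C1·C2]  r_C2² + 46r_C2 − 255 = 0  ⇒  r_C2 = 5 (r>0 drops 1)
2. [ext C2·C3]  r_C2² + 12r_C2 − 85 = 0  ⇒  r_C2 = 5 (r>0 drops 1)

5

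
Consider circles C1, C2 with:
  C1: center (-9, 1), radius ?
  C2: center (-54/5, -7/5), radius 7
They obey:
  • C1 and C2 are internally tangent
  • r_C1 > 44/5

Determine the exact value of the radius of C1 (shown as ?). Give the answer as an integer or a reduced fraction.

10

1. [int C1,C2]  r_C1² − 14r_C1 + 40 = 0  ⇒  r_C1 = 4 or 10
2. given r_C1 > 44/5: keep 10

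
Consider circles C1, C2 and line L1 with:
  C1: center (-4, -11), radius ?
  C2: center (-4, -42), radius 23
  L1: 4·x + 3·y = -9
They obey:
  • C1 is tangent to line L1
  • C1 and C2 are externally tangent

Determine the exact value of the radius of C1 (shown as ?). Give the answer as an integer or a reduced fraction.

1. [C1‖L1]  r_C1² − 64 = 0  ⇒  r_C1 = 8 (r>0 drops 1)
2. [ext C1·C2]  r_C1² + 46r_C1 − 432 = 0  ⇒  r_C1 = 8 (r>0 drops 1)

8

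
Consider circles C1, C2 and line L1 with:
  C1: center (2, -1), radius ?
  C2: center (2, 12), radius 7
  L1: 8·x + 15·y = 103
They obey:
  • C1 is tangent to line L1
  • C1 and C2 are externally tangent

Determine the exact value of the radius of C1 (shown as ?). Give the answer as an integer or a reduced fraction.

1. [C1‖L1]  r_C1² − 36 = 0  ⇒  r_C1 = 6 (r>0 drops 1)
2. [ext C1·C2]  r_C1² + 14r_C1 − 120 = 0  ⇒  r_C1 = 6 (r>0 drops 1)

6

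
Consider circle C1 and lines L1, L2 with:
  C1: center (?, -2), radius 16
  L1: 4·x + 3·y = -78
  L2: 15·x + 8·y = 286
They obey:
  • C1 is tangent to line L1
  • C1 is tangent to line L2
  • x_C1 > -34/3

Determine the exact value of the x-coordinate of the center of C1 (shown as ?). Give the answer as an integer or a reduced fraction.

1. [C1‖L1]  x_C1² + 36x_C1 − 76 = 0  ⇒  x_C1 = -38 or 2
2. [C1‖L2]  x_C1² − (604/15)x_C1 + 1148/15 = 0  ⇒  x_C1 = 2 or 574/15

2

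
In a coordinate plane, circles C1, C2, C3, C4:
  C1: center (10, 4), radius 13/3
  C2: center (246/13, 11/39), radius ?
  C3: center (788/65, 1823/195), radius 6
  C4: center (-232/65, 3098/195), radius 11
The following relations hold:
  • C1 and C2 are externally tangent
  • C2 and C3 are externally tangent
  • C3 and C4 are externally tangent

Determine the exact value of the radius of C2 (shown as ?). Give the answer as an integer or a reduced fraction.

1. [ext C1·C2]  r_C2² + (26/3)r_C2 − 224/3 = 0  ⇒  r_C2 = 16/3 (r>0 drops 1)
2. [ext C2·C3]  r_C2² + 12r_C2 − 832/9 = 0  ⇒  r_C2 = 16/3 (r>0 drops 1)

16/3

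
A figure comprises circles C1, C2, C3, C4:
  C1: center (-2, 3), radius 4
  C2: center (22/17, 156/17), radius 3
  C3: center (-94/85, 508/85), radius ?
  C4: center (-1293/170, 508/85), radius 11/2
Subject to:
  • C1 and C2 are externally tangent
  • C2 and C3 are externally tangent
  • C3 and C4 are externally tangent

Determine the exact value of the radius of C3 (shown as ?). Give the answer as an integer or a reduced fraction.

1

1. [ext C2·C3]  r_C3² + 6r_C3 − 7 = 0  ⇒  r_C3 = 1 (r>0 drops 1)
2. [ext C3·C4]  r_C3² + 11r_C3 − 12 = 0  ⇒  r_C3 = 1 (r>0 drops 1)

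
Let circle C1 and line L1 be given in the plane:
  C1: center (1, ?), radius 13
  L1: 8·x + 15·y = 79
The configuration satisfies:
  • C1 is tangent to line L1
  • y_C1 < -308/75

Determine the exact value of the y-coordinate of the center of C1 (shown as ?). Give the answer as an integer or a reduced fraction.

-10

1. [C1‖L1]  y_C1² − (142/15)y_C1 − 584/3 = 0  ⇒  y_C1 = -10 or 292/15
2. given y_C1 < -308/75: keep -10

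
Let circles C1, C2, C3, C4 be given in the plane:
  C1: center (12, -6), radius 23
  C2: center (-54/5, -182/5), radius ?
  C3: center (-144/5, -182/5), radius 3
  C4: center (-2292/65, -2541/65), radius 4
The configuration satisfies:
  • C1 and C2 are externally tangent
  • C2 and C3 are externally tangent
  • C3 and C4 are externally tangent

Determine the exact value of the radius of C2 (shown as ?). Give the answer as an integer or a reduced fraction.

15

1. [ext C1·C2]  r_C2² + 46r_C2 − 915 = 0  ⇒  r_C2 = 15 (r>0 drops 1)
2. [ext C2·C3]  r_C2² + 6r_C2 − 315 = 0  ⇒  r_C2 = 15 (r>0 drops 1)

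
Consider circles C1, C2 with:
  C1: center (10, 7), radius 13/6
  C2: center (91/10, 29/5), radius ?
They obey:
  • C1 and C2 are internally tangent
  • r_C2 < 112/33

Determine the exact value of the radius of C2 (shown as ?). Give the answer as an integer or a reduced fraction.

1. [int C1,C2]  r_C2² − (13/3)r_C2 + 22/9 = 0  ⇒  r_C2 = 2/3 or 11/3
2. given r_C2 < 112/33: keep 2/3

2/3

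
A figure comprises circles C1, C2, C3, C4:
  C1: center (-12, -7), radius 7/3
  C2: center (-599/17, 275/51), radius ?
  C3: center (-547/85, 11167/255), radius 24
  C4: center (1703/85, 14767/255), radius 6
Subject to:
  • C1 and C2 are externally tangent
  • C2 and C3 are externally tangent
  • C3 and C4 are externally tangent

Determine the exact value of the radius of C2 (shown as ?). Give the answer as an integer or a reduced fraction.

1. [ext C1·C2]  r_C2² + (14/3)r_C2 − 688 = 0  ⇒  r_C2 = 24 (r>0 drops 1)
2. [ext C2·C3]  r_C2² + 48r_C2 − 1728 = 0  ⇒  r_C2 = 24 (r>0 drops 1)

24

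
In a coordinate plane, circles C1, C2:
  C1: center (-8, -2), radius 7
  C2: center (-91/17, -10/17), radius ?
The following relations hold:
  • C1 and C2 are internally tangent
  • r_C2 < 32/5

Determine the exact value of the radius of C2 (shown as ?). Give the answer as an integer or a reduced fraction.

1. [int C1,C2]  r_C2² − 14r_C2 + 40 = 0  ⇒  r_C2 = 4 or 10
2. given r_C2 < 32/5: keep 4

4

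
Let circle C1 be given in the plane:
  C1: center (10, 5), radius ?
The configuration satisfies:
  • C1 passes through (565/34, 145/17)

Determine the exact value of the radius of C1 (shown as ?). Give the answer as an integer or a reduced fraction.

15/2

1. [C1∋P]  r_C1² − 225/4 = 0  ⇒  r_C1 = 15/2 (r>0 drops 1)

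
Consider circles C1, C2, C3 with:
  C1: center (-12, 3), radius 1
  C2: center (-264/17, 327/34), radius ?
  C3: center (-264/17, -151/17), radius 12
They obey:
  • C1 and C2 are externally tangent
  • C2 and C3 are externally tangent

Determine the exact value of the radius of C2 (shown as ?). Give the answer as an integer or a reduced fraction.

1. [ext C1·C2]  r_C2² + 2r_C2 − 221/4 = 0  ⇒  r_C2 = 13/2 (r>0 drops 1)
2. [ext C2·C3]  r_C2² + 24r_C2 − 793/4 = 0  ⇒  r_C2 = 13/2 (r>0 drops 1)

13/2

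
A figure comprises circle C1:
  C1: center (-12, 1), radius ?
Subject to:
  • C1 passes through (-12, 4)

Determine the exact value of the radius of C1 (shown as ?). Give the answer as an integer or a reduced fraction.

3

1. [C1∋P]  r_C1² − 9 = 0  ⇒  r_C1 = 3 (r>0 drops 1)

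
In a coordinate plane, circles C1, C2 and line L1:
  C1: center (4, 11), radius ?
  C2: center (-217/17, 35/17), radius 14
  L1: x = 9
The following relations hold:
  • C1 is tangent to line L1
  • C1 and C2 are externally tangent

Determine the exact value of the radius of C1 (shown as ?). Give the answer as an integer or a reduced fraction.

1. [C1‖L1]  r_C1² − 25 = 0  ⇒  r_C1 = 5 (r>0 drops 1)
2. [ext C1·C2]  r_C1² + 28r_C1 − 165 = 0  ⇒  r_C1 = 5 (r>0 drops 1)

5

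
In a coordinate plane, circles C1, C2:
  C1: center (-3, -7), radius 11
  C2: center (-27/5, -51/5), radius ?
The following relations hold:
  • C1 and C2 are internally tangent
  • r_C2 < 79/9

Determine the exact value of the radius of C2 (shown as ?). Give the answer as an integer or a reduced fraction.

7

1. [int C1,C2]  r_C2² − 22r_C2 + 105 = 0  ⇒  r_C2 = 7 or 15
2. given r_C2 < 79/9: keep 7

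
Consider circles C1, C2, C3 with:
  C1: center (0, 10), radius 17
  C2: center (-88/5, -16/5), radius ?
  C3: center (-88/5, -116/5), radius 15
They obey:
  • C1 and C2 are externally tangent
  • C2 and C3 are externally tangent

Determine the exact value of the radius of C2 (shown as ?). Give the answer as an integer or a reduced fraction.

5

1. [ext C1·C2]  r_C2² + 34r_C2 − 195 = 0  ⇒  r_C2 = 5 (r>0 drops 1)
2. [ext C2·C3]  r_C2² + 30r_C2 − 175 = 0  ⇒  r_C2 = 5 (r>0 drops 1)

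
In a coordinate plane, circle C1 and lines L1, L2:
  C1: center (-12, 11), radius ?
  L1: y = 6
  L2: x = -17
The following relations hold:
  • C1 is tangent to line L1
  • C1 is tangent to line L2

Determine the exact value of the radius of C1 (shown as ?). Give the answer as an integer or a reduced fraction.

5

1. [C1‖L1]  r_C1² − 25 = 0  ⇒  r_C1 = 5 (r>0 drops 1)
2. [C1‖L2]  r_C1² − 25 = 0  ⇒  r_C1 = 5 (r>0 drops 1)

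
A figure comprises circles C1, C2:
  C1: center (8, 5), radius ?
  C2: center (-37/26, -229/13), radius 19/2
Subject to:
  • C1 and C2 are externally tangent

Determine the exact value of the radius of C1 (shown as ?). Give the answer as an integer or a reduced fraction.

1. [ext C1·C2]  r_C1² + 19r_C1 − 510 = 0  ⇒  r_C1 = 15 (r>0 drops 1)

15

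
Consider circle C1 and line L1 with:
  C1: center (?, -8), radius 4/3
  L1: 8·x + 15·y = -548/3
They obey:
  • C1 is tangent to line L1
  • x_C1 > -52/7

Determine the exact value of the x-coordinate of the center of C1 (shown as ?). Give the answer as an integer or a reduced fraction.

-5

1. [C1‖L1]  x_C1² + (47/3)x_C1 + 160/3 = 0  ⇒  x_C1 = -32/3 or -5
2. given x_C1 > -52/7: keep -5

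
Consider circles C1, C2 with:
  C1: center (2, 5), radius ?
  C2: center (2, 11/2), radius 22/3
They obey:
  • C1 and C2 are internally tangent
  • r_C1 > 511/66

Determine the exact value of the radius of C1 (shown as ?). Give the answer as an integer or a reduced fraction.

47/6

1. [int C1,C2]  r_C1² − (44/3)r_C1 + 1927/36 = 0  ⇒  r_C1 = 41/6 or 47/6
2. given r_C1 > 511/66: keep 47/6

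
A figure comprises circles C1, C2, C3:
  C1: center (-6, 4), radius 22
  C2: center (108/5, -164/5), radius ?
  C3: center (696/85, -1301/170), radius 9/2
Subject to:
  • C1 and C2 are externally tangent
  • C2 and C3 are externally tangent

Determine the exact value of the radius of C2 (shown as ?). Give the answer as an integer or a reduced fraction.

1. [ext C1·C2]  r_C2² + 44r_C2 − 1632 = 0  ⇒  r_C2 = 24 (r>0 drops 1)
2. [ext C2·C3]  r_C2² + 9r_C2 − 792 = 0  ⇒  r_C2 = 24 (r>0 drops 1)

24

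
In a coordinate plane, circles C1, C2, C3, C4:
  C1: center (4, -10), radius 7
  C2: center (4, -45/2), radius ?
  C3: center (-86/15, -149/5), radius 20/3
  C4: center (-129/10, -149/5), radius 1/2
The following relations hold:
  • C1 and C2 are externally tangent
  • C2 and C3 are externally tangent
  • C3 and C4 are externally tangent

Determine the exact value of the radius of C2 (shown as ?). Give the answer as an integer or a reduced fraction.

11/2

1. [ext C1·C2]  r_C2² + 14r_C2 − 429/4 = 0  ⇒  r_C2 = 11/2 (r>0 drops 1)
2. [ext C2·C3]  r_C2² + (40/3)r_C2 − 1243/12 = 0  ⇒  r_C2 = 11/2 (r>0 drops 1)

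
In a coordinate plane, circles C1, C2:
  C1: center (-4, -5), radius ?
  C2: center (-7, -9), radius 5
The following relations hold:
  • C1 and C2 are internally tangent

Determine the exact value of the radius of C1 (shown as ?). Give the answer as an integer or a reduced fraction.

10

1. [int C1,C2]  r_C1² − 10r_C1 = 0  ⇒  r_C1 = 10 (r>0 drops 1)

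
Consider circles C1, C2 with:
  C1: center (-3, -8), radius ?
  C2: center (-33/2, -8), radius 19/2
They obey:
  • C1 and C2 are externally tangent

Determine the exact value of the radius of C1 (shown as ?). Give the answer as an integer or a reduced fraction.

4

1. [ext C1·C2]  r_C1² + 19r_C1 − 92 = 0  ⇒  r_C1 = 4 (r>0 drops 1)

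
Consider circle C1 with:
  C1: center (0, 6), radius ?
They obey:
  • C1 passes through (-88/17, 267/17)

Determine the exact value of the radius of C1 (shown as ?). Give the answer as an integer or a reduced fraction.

11

1. [C1∋P]  r_C1² − 121 = 0  ⇒  r_C1 = 11 (r>0 drops 1)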